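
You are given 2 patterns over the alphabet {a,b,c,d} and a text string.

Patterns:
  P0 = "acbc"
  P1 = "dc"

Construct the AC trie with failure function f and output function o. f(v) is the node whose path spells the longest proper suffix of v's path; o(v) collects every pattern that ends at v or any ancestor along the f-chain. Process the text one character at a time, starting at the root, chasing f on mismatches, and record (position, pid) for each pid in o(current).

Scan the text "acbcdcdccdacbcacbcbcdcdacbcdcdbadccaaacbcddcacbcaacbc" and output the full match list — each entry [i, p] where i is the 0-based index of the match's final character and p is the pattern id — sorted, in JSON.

Build automaton:
Trie nodes:
  0='ε' goto a→1 d→5
  1='a' goto c→2
  2='ac' goto b→3
  3='acb' goto c→4
  4='acbc' goto ·  [P0 ends]
  5='d' goto c→6
  6='dc' goto ·  [P1 ends]

BFS fail/out derivation:
  n1('a'): parent n0 fail=0; on 'a' 0 → fail=0;  out ∅∪∅=∅
  n5('d'): parent n0 fail=0; on 'd' 0 → fail=0;  out ∅∪∅=∅
  n2('ac'): parent n1 fail=0; on 'c' 0 → fail=0;  out ∅∪∅=∅
  n6('dc'): parent n5 fail=0; on 'c' 0 → fail=0;  out {1}∪∅={1}
  n3('acb'): parent n2 fail=0; on 'b' 0 → fail=0;  out ∅∪∅=∅
  n4('acbc'): parent n3 fail=0; on 'c' 0 → fail=0;  out {0}∪∅={0}

Text stream:
pos 0 'a': at 1
pos 1 'c': at 2
pos 2 'b': at 3
pos 3 'c': at 4  emit P0@[0:3]
pos 4 'd': at 5 (fail-walked)
pos 5 'c': at 6  emit P1@[4:5]
pos 6 'd': at 5 (fail-walked)
pos 7 'c': at 6  emit P1@[6:7]
pos 8 'c': at 0 (fail-walked)
pos 9 'd': at 5
pos 10 'a': at 1 (fail-walked)
pos 11 'c': at 2
pos 12 'b': at 3
pos 13 'c': at 4  emit P0@[10:13]
pos 14 'a': at 1 (fail-walked)
pos 15 'c': at 2
pos 16 'b': at 3
pos 17 'c': at 4  emit P0@[14:17]
pos 18 'b': at 0 (fail-walked)
pos 19 'c': at 0
pos 20 'd': at 5
pos 21 'c': at 6  emit P1@[20:21]
pos 22 'd': at 5 (fail-walked)
pos 23 'a': at 1 (fail-walked)
pos 24 'c': at 2
pos 25 'b': at 3
pos 26 'c': at 4  emit P0@[23:26]
pos 27 'd': at 5 (fail-walked)
pos 28 'c': at 6  emit P1@[27:28]
pos 29 'd': at 5 (fail-walked)
pos 30 'b': at 0 (fail-walked)
pos 31 'a': at 1
pos 32 'd': at 5 (fail-walked)
pos 33 'c': at 6  emit P1@[32:33]
pos 34 'c': at 0 (fail-walked)
pos 35 'a': at 1
pos 36 'a': at 1 (fail-walked)
pos 37 'a': at 1 (fail-walked)
pos 38 'c': at 2
pos 39 'b': at 3
pos 40 'c': at 4  emit P0@[37:40]
pos 41 'd': at 5 (fail-walked)
pos 42 'd': at 5 (fail-walked)
pos 43 'c': at 6  emit P1@[42:43]
pos 44 'a': at 1 (fail-walked)
pos 45 'c': at 2
pos 46 'b': at 3
pos 47 'c': at 4  emit P0@[44:47]
pos 48 'a': at 1 (fail-walked)
pos 49 'a': at 1 (fail-walked)
pos 50 'c': at 2
pos 51 'b': at 3
pos 52 'c': at 4  emit P0@[49:52]

Result: [[3,0],[5,1],[7,1],[13,0],[17,0],[21,1],[26,0],[28,1],[33,1],[40,0],[43,1],[47,0],[52,0]]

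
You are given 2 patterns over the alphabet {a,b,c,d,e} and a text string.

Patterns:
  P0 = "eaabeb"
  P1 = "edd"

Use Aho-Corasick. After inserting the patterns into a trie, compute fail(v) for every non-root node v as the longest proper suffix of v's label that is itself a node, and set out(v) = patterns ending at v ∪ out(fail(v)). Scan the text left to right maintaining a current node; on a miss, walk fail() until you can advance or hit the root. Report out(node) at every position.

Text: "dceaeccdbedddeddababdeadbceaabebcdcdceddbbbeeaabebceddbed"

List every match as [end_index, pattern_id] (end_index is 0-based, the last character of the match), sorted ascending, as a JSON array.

Build:
Trie nodes:
  n0 'ε': e→1
  n1 'e': a→2 d→7
  n2 'ea': a→3
  n3 'eaa': b→4
  n4 'eaab': e→5
  n5 'eaabe': b→6
  n6 'eaabeb': ·  [P0 ends]
  n7 'ed': d→8
  n8 'edd': ·  [P1 ends]

BFS fail/out derivation:
  fail(1) 'e': from fail(0)=0 chase 'e': 0 ⇒ 0;  out=∅∪out(0)=∅
  fail(2) 'ea': from fail(1)=0 chase 'a': 0 ⇒ 0;  out=∅∪out(0)=∅
  fail(7) 'ed': from fail(1)=0 chase 'd': 0 ⇒ 0;  out=∅∪out(0)=∅
  fail(3) 'eaa': from fail(2)=0 chase 'a': 0 ⇒ 0;  out=∅∪out(0)=∅
  fail(8) 'edd': from fail(7)=0 chase 'd': 0 ⇒ 0;  out={1}∪out(0)={1}
  fail(4) 'eaab': from fail(3)=0 chase 'b': 0 ⇒ 0;  out=∅∪out(0)=∅
  fail(5) 'eaabe': from fail(4)=0 chase 'e': 0 ⇒ 1;  out=∅∪out(1)=∅
  fail(6) 'eaabeb': from fail(5)=1 chase 'b': 1→0 ⇒ 0;  out={0}∪out(0)={0}

Run:
pos 0 'd': at 0
pos 1 'c': at 0
pos 2 'e': at 1
pos 3 'a': at 2
pos 4 'e': at 1 (fail-walked)
pos 5 'c': at 0 (fail-walked)
pos 6 'c': at 0
pos 7 'd': at 0
pos 8 'b': at 0
pos 9 'e': at 1
pos 10 'd': at 7
pos 11 'd': at 8  emit P1@[9:11]
pos 12 'd': at 0 (fail-walked)
pos 13 'e': at 1
pos 14 'd': at 7
pos 15 'd': at 8  emit P1@[13:15]
pos 16 'a': at 0 (fail-walked)
pos 17 'b': at 0
pos 18 'a': at 0
pos 19 'b': at 0
pos 20 'd': at 0
pos 21 'e': at 1
pos 22 'a': at 2
pos 23 'd': at 0 (fail-walked)
pos 24 'b': at 0
pos 25 'c': at 0
pos 26 'e': at 1
pos 27 'a': at 2
pos 28 'a': at 3
pos 29 'b': at 4
pos 30 'e': at 5
pos 31 'b': at 6  emit P0@[26:31]
pos 32 'c': at 0 (fail-walked)
pos 33 'd': at 0
pos 34 'c': at 0
pos 35 'd': at 0
pos 36 'c': at 0
pos 37 'e': at 1
pos 38 'd': at 7
pos 39 'd': at 8  emit P1@[37:39]
pos 40 'b': at 0 (fail-walked)
pos 41 'b': at 0
pos 42 'b': at 0
pos 43 'e': at 1
pos 44 'e': at 1 (fail-walked)
pos 45 'a': at 2
pos 46 'a': at 3
pos 47 'b': at 4
pos 48 'e': at 5
pos 49 'b': at 6  emit P0@[44:49]
pos 50 'c': at 0 (fail-walked)
pos 51 'e': at 1
pos 52 'd': at 7
pos 53 'd': at 8  emit P1@[51:53]
pos 54 'b': at 0 (fail-walked)
pos 55 'e': at 1
pos 56 'd': at 7

Matches: [[11,1],[15,1],[31,0],[39,1],[49,0],[53,1]]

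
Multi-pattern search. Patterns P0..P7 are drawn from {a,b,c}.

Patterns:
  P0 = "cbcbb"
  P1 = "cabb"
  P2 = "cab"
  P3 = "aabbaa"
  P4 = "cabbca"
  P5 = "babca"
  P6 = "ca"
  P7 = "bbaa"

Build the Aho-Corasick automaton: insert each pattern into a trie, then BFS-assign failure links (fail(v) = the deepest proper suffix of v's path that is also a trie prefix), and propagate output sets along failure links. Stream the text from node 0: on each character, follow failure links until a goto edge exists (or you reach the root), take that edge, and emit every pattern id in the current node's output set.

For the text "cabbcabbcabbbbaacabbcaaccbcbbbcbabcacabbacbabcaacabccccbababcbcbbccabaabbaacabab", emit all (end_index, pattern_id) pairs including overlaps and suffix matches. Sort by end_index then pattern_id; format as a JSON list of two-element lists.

Construct AC machine:
Trie (insert patterns):
  0='ε' goto a→9 b→17 c→1
  1='c' goto a→6 b→2
  2='cb' goto c→3
  3='cbc' goto b→4
  4='cbcb' goto b→5
  5='cbcbb' goto ·  ←P0
  6='ca' goto b→7  ←P6
  7='cab' goto b→8  ←P2
  8='cabb' goto c→15  ←P1
  9='a' goto a→10
  10='aa' goto b→11
  11='aab' goto b→12
  12='aabb' goto a→13
  13='aabba' goto a→14
  14='aabbaa' goto ·  ←P3
  15='cabbc' goto a→16
  16='cabbca' goto ·  ←P4
  17='b' goto a→18 b→22
  18='ba' goto b→19
  19='bab' goto c→20
  20='babc' goto a→21
  21='babca' goto ·  ←P5
  22='bb' goto a→23
  23='bba' goto a→24
  24='bbaa' goto ·  ←P7

BFS fail/out derivation:
  fail(1) 'c': from fail(0)=0 chase 'c': 0 ⇒ 0;  out=∅∪out(0)=∅
  fail(9) 'a': from fail(0)=0 chase 'a': 0 ⇒ 0;  out=∅∪out(0)=∅
  fail(17) 'b': from fail(0)=0 chase 'b': 0 ⇒ 0;  out=∅∪out(0)=∅
  fail(2) 'cb': from fail(1)=0 chase 'b': 0 ⇒ 17;  out=∅∪out(17)=∅
  fail(6) 'ca': from fail(1)=0 chase 'a': 0 ⇒ 9;  out={6}∪out(9)={6}
  fail(10) 'aa': from fail(9)=0 chase 'a': 0 ⇒ 9;  out=∅∪out(9)=∅
  fail(18) 'ba': from fail(17)=0 chase 'a': 0 ⇒ 9;  out=∅∪out(9)=∅
  fail(22) 'bb': from fail(17)=0 chase 'b': 0 ⇒ 17;  out=∅∪out(17)=∅
  fail(3) 'cbc': from fail(2)=17 chase 'c': 17→0 ⇒ 1;  out=∅∪out(1)=∅
  fail(7) 'cab': from fail(6)=9 chase 'b': 9→0 ⇒ 17;  out={2}∪out(17)={2}
  fail(11) 'aab': from fail(10)=9 chase 'b': 9→0 ⇒ 17;  out=∅∪out(17)=∅
  fail(19) 'bab': from fail(18)=9 chase 'b': 9→0 ⇒ 17;  out=∅∪out(17)=∅
  fail(23) 'bba': from fail(22)=17 chase 'a': 17 ⇒ 18;  out=∅∪out(18)=∅
  fail(4) 'cbcb': from fail(3)=1 chase 'b': 1 ⇒ 2;  out=∅∪out(2)=∅
  fail(8) 'cabb': from fail(7)=17 chase 'b': 17 ⇒ 22;  out={1}∪out(22)={1}
  fail(12) 'aabb': from fail(11)=17 chase 'b': 17 ⇒ 22;  out=∅∪out(22)=∅
  fail(20) 'babc': from fail(19)=17 chase 'c': 17→0 ⇒ 1;  out=∅∪out(1)=∅
  fail(24) 'bbaa': from fail(23)=18 chase 'a': 18→9 ⇒ 10;  out={7}∪out(10)={7}
  fail(5) 'cbcbb': from fail(4)=2 chase 'b': 2→17 ⇒ 22;  out={0}∪out(22)={0}
  fail(13) 'aabba': from fail(12)=22 chase 'a': 22 ⇒ 23;  out=∅∪out(23)=∅
  fail(15) 'cabbc': from fail(8)=22 chase 'c': 22→17→0 ⇒ 1;  out=∅∪out(1)=∅
  fail(21) 'babca': from fail(20)=1 chase 'a': 1 ⇒ 6;  out={5}∪out(6)={5,6}
  fail(14) 'aabbaa': from fail(13)=23 chase 'a': 23 ⇒ 24;  out={3}∪out(24)={3,7}
  fail(16) 'cabbca': from fail(15)=1 chase 'a': 1 ⇒ 6;  out={4}∪out(6)={4,6}

Text stream:
[0] read 'c'  n0⇒n1
[1] read 'a'  n1⇒n6  emit P6@[0:1]
[2] read 'b'  n6⇒n7  emit P2@[0:2]
[3] read 'b'  n7⇒n8  emit P1@[0:3]
[4] read 'c'  n8⇒n15
[5] read 'a'  n15⇒n16  emit P4@[0:5],P6@[4:5]
[6] read 'b'  n16⇒n7 (fail-walked)  emit P2@[4:6]
[7] read 'b'  n7⇒n8  emit P1@[4:7]
[8] read 'c'  n8⇒n15
[9] read 'a'  n15⇒n16  emit P4@[4:9],P6@[8:9]
[10] read 'b'  n16⇒n7 (fail-walked)  emit P2@[8:10]
[11] read 'b'  n7⇒n8  emit P1@[8:11]
[12] read 'b'  n8⇒n22 (fail-walked)
[13] read 'b'  n22⇒n22 (fail-walked)
[14] read 'a'  n22⇒n23
[15] read 'a'  n23⇒n24  emit P7@[12:15]
[16] read 'c'  n24⇒n1 (fail-walked)
[17] read 'a'  n1⇒n6  emit P6@[16:17]
[18] read 'b'  n6⇒n7  emit P2@[16:18]
[19] read 'b'  n7⇒n8  emit P1@[16:19]
[20] read 'c'  n8⇒n15
[21] read 'a'  n15⇒n16  emit P4@[16:21],P6@[20:21]
[22] read 'a'  n16⇒n10 (fail-walked)
[23] read 'c'  n10⇒n1 (fail-walked)
[24] read 'c'  n1⇒n1 (fail-walked)
[25] read 'b'  n1⇒n2
[26] read 'c'  n2⇒n3
[27] read 'b'  n3⇒n4
[28] read 'b'  n4⇒n5  emit P0@[24:28]
[29] read 'b'  n5⇒n22 (fail-walked)
[30] read 'c'  n22⇒n1 (fail-walked)
[31] read 'b'  n1⇒n2
[32] read 'a'  n2⇒n18 (fail-walked)
[33] read 'b'  n18⇒n19
[34] read 'c'  n19⇒n20
[35] read 'a'  n20⇒n21  emit P5@[31:35],P6@[34:35]
[36] read 'c'  n21⇒n1 (fail-walked)
[37] read 'a'  n1⇒n6  emit P6@[36:37]
[38] read 'b'  n6⇒n7  emit P2@[36:38]
[39] read 'b'  n7⇒n8  emit P1@[36:39]
[40] read 'a'  n8⇒n23 (fail-walked)
[41] read 'c'  n23⇒n1 (fail-walked)
[42] read 'b'  n1⇒n2
[43] read 'a'  n2⇒n18 (fail-walked)
[44] read 'b'  n18⇒n19
[45] read 'c'  n19⇒n20
[46] read 'a'  n20⇒n21  emit P5@[42:46],P6@[45:46]
[47] read 'a'  n21⇒n10 (fail-walked)
[48] read 'c'  n10⇒n1 (fail-walked)
[49] read 'a'  n1⇒n6  emit P6@[48:49]
[50] read 'b'  n6⇒n7  emit P2@[48:50]
[51] read 'c'  n7⇒n1 (fail-walked)
[52] read 'c'  n1⇒n1 (fail-walked)
[53] read 'c'  n1⇒n1 (fail-walked)
[54] read 'c'  n1⇒n1 (fail-walked)
[55] read 'b'  n1⇒n2
[56] read 'a'  n2⇒n18 (fail-walked)
[57] read 'b'  n18⇒n19
[58] read 'a'  n19⇒n18 (fail-walked)
[59] read 'b'  n18⇒n19
[60] read 'c'  n19⇒n20
[61] read 'b'  n20⇒n2 (fail-walked)
[62] read 'c'  n2⇒n3
[63] read 'b'  n3⇒n4
[64] read 'b'  n4⇒n5  emit P0@[60:64]
[65] read 'c'  n5⇒n1 (fail-walked)
[66] read 'c'  n1⇒n1 (fail-walked)
[67] read 'a'  n1⇒n6  emit P6@[66:67]
[68] read 'b'  n6⇒n7  emit P2@[66:68]
[69] read 'a'  n7⇒n18 (fail-walked)
[70] read 'a'  n18⇒n10 (fail-walked)
[71] read 'b'  n10⇒n11
[72] read 'b'  n11⇒n12
[73] read 'a'  n12⇒n13
[74] read 'a'  n13⇒n14  emit P3@[69:74],P7@[71:74]
[75] read 'c'  n14⇒n1 (fail-walked)
[76] read 'a'  n1⇒n6  emit P6@[75:76]
[77] read 'b'  n6⇒n7  emit P2@[75:77]
[78] read 'a'  n7⇒n18 (fail-walked)
[79] read 'b'  n18⇒n19

Matches: [[1,6],[2,2],[3,1],[5,4],[5,6],[6,2],[7,1],[9,4],[9,6],[10,2],[11,1],[15,7],[17,6],[18,2],[19,1],[21,4],[21,6],[28,0],[35,5],[35,6],[37,6],[38,2],[39,1],[46,5],[46,6],[49,6],[50,2],[64,0],[67,6],[68,2],[74,3],[74,7],[76,6],[77,2]]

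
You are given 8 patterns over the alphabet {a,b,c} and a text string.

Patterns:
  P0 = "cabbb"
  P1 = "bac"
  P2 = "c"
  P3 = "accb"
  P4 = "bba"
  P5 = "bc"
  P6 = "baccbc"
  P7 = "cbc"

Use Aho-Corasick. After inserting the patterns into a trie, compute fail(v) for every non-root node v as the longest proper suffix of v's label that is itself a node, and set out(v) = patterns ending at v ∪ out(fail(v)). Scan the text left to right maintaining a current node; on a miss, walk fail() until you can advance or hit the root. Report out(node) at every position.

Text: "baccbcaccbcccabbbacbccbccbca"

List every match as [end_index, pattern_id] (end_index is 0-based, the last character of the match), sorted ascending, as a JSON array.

Build automaton:
Trie (insert patterns):
  n0 'ε': a→9 b→6 c→1
  n1 'c': a→2 b→19  ←P2
  n2 'ca': b→3
  n3 'cab': b→4
  n4 'cabb': b→5
  n5 'cabbb': ·  ←P0
  n6 'b': a→7 b→13 c→15
  n7 'ba': c→8
  n8 'bac': c→16  ←P1
  n9 'a': c→10
  n10 'ac': c→11
  n11 'acc': b→12
  n12 'accb': ·  ←P3
  n13 'bb': a→14
  n14 'bba': ·  ←P4
  n15 'bc': ·  ←P5
  n16 'bacc': b→17
  n17 'baccb': c→18
  n18 'baccbc': ·  ←P6
  n19 'cb': c→20
  n20 'cbc': ·  ←P7

Failure links (BFS by depth):
  fail(1) 'c': from fail(0)=0 chase 'c': 0 ⇒ 0;  out={2}∪out(0)={2}
  fail(6) 'b': from fail(0)=0 chase 'b': 0 ⇒ 0;  out=∅∪out(0)=∅
  fail(9) 'a': from fail(0)=0 chase 'a': 0 ⇒ 0;  out=∅∪out(0)=∅
  fail(2) 'ca': from fail(1)=0 chase 'a': 0 ⇒ 9;  out=∅∪out(9)=∅
  fail(7) 'ba': from fail(6)=0 chase 'a': 0 ⇒ 9;  out=∅∪out(9)=∅
  fail(10) 'ac': from fail(9)=0 chase 'c': 0 ⇒ 1;  out=∅∪out(1)={2}
  fail(13) 'bb': from fail(6)=0 chase 'b': 0 ⇒ 6;  out=∅∪out(6)=∅
  fail(15) 'bc': from fail(6)=0 chase 'c': 0 ⇒ 1;  out={5}∪out(1)={2,5}
  fail(19) 'cb': from fail(1)=0 chase 'b': 0 ⇒ 6;  out=∅∪out(6)=∅
  fail(3) 'cab': from fail(2)=9 chase 'b': 9→0 ⇒ 6;  out=∅∪out(6)=∅
  fail(8) 'bac': from fail(7)=9 chase 'c': 9 ⇒ 10;  out={1}∪out(10)={1,2}
  fail(11) 'acc': from fail(10)=1 chase 'c': 1→0 ⇒ 1;  out=∅∪out(1)={2}
  fail(14) 'bba': from fail(13)=6 chase 'a': 6 ⇒ 7;  out={4}∪out(7)={4}
  fail(20) 'cbc': from fail(19)=6 chase 'c': 6 ⇒ 15;  out={7}∪out(15)={2,5,7}
  fail(4) 'cabb': from fail(3)=6 chase 'b': 6 ⇒ 13;  out=∅∪out(13)=∅
  fail(12) 'accb': from fail(11)=1 chase 'b': 1 ⇒ 19;  out={3}∪out(19)={3}
  fail(16) 'bacc': from fail(8)=10 chase 'c': 10 ⇒ 11;  out=∅∪out(11)={2}
  fail(5) 'cabbb': from fail(4)=13 chase 'b': 13→6 ⇒ 13;  out={0}∪out(13)={0}
  fail(17) 'baccb': from fail(16)=11 chase 'b': 11 ⇒ 12;  out=∅∪out(12)={3}
  fail(18) 'baccbc': from fail(17)=12 chase 'c': 12→19 ⇒ 20;  out={6}∪out(20)={2,5,6,7}

Text stream:
[0] read 'b'  n0⇒n6
[1] read 'a'  n6⇒n7
[2] read 'c'  n7⇒n8  ** P1@[0:2],P2@[2:2]
[3] read 'c'  n8⇒n16  ** P2@[3:3]
[4] read 'b'  n16⇒n17  ** P3@[1:4]
[5] read 'c'  n17⇒n18  ** P2@[5:5],P5@[4:5],P6@[0:5],P7@[3:5]
[6] read 'a'  n18⇒n2 (fail-walked)
[7] read 'c'  n2⇒n10 (fail-walked)  ** P2@[7:7]
[8] read 'c'  n10⇒n11  ** P2@[8:8]
[9] read 'b'  n11⇒n12  ** P3@[6:9]
[10] read 'c'  n12⇒n20 (fail-walked)  ** P2@[10:10],P5@[9:10],P7@[8:10]
[11] read 'c'  n20⇒n1 (fail-walked)  ** P2@[11:11]
[12] read 'c'  n1⇒n1 (fail-walked)  ** P2@[12:12]
[13] read 'a'  n1⇒n2
[14] read 'b'  n2⇒n3
[15] read 'b'  n3⇒n4
[16] read 'b'  n4⇒n5  ** P0@[12:16]
[17] read 'a'  n5⇒n14 (fail-walked)  ** P4@[15:17]
[18] read 'c'  n14⇒n8 (fail-walked)  ** P1@[16:18],P2@[18:18]
[19] read 'b'  n8⇒n19 (fail-walked)
[20] read 'c'  n19⇒n20  ** P2@[20:20],P5@[19:20],P7@[18:20]
[21] read 'c'  n20⇒n1 (fail-walked)  ** P2@[21:21]
[22] read 'b'  n1⇒n19
[23] read 'c'  n19⇒n20  ** P2@[23:23],P5@[22:23],P7@[21:23]
[24] read 'c'  n20⇒n1 (fail-walked)  ** P2@[24:24]
[25] read 'b'  n1⇒n19
[26] read 'c'  n19⇒n20  ** P2@[26:26],P5@[25:26],P7@[24:26]
[27] read 'a'  n20⇒n2 (fail-walked)

Matches: [[2,1],[2,2],[3,2],[4,3],[5,2],[5,5],[5,6],[5,7],[7,2],[8,2],[9,3],[10,2],[10,5],[10,7],[11,2],[12,2],[16,0],[17,4],[18,1],[18,2],[20,2],[20,5],[20,7],[21,2],[23,2],[23,5],[23,7],[24,2],[26,2],[26,5],[26,7]]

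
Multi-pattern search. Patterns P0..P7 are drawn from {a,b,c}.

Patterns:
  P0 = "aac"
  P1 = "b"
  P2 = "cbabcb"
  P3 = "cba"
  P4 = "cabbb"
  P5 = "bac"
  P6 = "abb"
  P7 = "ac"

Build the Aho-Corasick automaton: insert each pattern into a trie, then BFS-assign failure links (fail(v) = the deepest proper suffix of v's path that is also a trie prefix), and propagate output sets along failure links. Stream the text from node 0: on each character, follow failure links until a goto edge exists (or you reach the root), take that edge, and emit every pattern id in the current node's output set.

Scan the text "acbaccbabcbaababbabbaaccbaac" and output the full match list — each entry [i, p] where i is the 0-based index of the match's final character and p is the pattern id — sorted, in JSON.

Build:
Trie (insert patterns):
  n0 'ε': a→1 b→4 c→5
  n1 'a': a→2 b→17 c→19
  n2 'aa': c→3
  n3 'aac': ·  ←P0
  n4 'b': a→15  ←P1
  n5 'c': a→11 b→6
  n6 'cb': a→7
  n7 'cba': b→8  ←P3
  n8 'cbab': c→9
  n9 'cbabc': b→10
  n10 'cbabcb': ·  ←P2
  n11 'ca': b→12
  n12 'cab': b→13
  n13 'cabb': b→14
  n14 'cabbb': ·  ←P4
  n15 'ba': c→16
  n16 'bac': ·  ←P5
  n17 'ab': b→18
  n18 'abb': ·  ←P6
  n19 'ac': ·  ←P7

Failure links (BFS by depth):
  fail(1) 'a': from fail(0)=0 chase 'a': 0 ⇒ 0;  out=∅∪out(0)=∅
  fail(4) 'b': from fail(0)=0 chase 'b': 0 ⇒ 0;  out={1}∪out(0)={1}
  fail(5) 'c': from fail(0)=0 chase 'c': 0 ⇒ 0;  out=∅∪out(0)=∅
  fail(2) 'aa': from fail(1)=0 chase 'a': 0 ⇒ 1;  out=∅∪out(1)=∅
  fail(6) 'cb': from fail(5)=0 chase 'b': 0 ⇒ 4;  out=∅∪out(4)={1}
  fail(11) 'ca': from fail(5)=0 chase 'a': 0 ⇒ 1;  out=∅∪out(1)=∅
  fail(15) 'ba': from fail(4)=0 chase 'a': 0 ⇒ 1;  out=∅∪out(1)=∅
  fail(17) 'ab': from fail(1)=0 chase 'b': 0 ⇒ 4;  out=∅∪out(4)={1}
  fail(19) 'ac': from fail(1)=0 chase 'c': 0 ⇒ 5;  out={7}∪out(5)={7}
  fail(3) 'aac': from fail(2)=1 chase 'c': 1 ⇒ 19;  out={0}∪out(19)={0,7}
  fail(7) 'cba': from fail(6)=4 chase 'a': 4 ⇒ 15;  out={3}∪out(15)={3}
  fail(12) 'cab': from fail(11)=1 chase 'b': 1 ⇒ 17;  out=∅∪out(17)={1}
  fail(16) 'bac': from fail(15)=1 chase 'c': 1 ⇒ 19;  out={5}∪out(19)={5,7}
  fail(18) 'abb': from fail(17)=4 chase 'b': 4→0 ⇒ 4;  out={6}∪out(4)={1,6}
  fail(8) 'cbab': from fail(7)=15 chase 'b': 15→1 ⇒ 17;  out=∅∪out(17)={1}
  fail(13) 'cabb': from fail(12)=17 chase 'b': 17 ⇒ 18;  out=∅∪out(18)={1,6}
  fail(9) 'cbabc': from fail(8)=17 chase 'c': 17→4→0 ⇒ 5;  out=∅∪out(5)=∅
  fail(14) 'cabbb': from fail(13)=18 chase 'b': 18→4→0 ⇒ 4;  out={4}∪out(4)={1,4}
  fail(10) 'cbabcb': from fail(9)=5 chase 'b': 5 ⇒ 6;  out={2}∪out(6)={1,2}

Run:
i=0 'a': node 0→1
i=1 'c': node 1→19  ** P7@[0:1]
i=2 'b': node 19→6 ·f  ** P1@[2:2]
i=3 'a': node 6→7  ** P3@[1:3]
i=4 'c': node 7→16 ·f  ** P5@[2:4],P7@[3:4]
i=5 'c': node 16→5 ·f
i=6 'b': node 5→6  ** P1@[6:6]
i=7 'a': node 6→7  ** P3@[5:7]
i=8 'b': node 7→8  ** P1@[8:8]
i=9 'c': node 8→9
i=10 'b': node 9→10  ** P1@[10:10],P2@[5:10]
i=11 'a': node 10→7 ·f  ** P3@[9:11]
i=12 'a': node 7→2 ·f
i=13 'b': node 2→17 ·f  ** P1@[13:13]
i=14 'a': node 17→15 ·f
i=15 'b': node 15→17 ·f  ** P1@[15:15]
i=16 'b': node 17→18  ** P1@[16:16],P6@[14:16]
i=17 'a': node 18→15 ·f
i=18 'b': node 15→17 ·f  ** P1@[18:18]
i=19 'b': node 17→18  ** P1@[19:19],P6@[17:19]
i=20 'a': node 18→15 ·f
i=21 'a': node 15→2 ·f
i=22 'c': node 2→3  ** P0@[20:22],P7@[21:22]
i=23 'c': node 3→5 ·f
i=24 'b': node 5→6  ** P1@[24:24]
i=25 'a': node 6→7  ** P3@[23:25]
i=26 'a': node 7→2 ·f
i=27 'c': node 2→3  ** P0@[25:27],P7@[26:27]

All matches (sorted): [[1,7],[2,1],[3,3],[4,5],[4,7],[6,1],[7,3],[8,1],[10,1],[10,2],[11,3],[13,1],[15,1],[16,1],[16,6],[18,1],[19,1],[19,6],[22,0],[22,7],[24,1],[25,3],[27,0],[27,7]]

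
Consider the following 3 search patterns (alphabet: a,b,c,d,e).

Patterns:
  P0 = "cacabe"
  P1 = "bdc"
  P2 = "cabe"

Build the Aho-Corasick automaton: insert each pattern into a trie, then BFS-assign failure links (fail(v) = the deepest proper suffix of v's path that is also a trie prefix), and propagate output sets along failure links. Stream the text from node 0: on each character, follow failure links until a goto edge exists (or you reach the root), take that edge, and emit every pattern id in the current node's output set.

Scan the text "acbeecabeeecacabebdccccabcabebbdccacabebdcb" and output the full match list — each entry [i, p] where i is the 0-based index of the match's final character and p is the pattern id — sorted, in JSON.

Construct AC machine:
Trie nodes:
  0='ε' goto b→7 c→1
  1='c' goto a→2
  2='ca' goto b→10 c→3
  3='cac' goto a→4
  4='caca' goto b→5
  5='cacab' goto e→6
  6='cacabe' goto ·  ←P0
  7='b' goto d→8
  8='bd' goto c→9
  9='bdc' goto ·  ←P1
  10='cab' goto e→11
  11='cabe' goto ·  ←P2

BFS fail/out derivation:
  n1('c'): parent n0 fail=0; on 'c' 0 → fail=0;  out ∅∪∅=∅
  n7('b'): parent n0 fail=0; on 'b' 0 → fail=0;  out ∅∪∅=∅
  n2('ca'): parent n1 fail=0; on 'a' 0 → fail=0;  out ∅∪∅=∅
  n8('bd'): parent n7 fail=0; on 'd' 0 → fail=0;  out ∅∪∅=∅
  n3('cac'): parent n2 fail=0; on 'c' 0 → fail=1;  out ∅∪∅=∅
  n9('bdc'): parent n8 fail=0; on 'c' 0 → fail=1;  out {1}∪∅={1}
  n10('cab'): parent n2 fail=0; on 'b' 0 → fail=7;  out ∅∪∅=∅
  n4('caca'): parent n3 fail=1; on 'a' 1 → fail=2;  out ∅∪∅=∅
  n11('cabe'): parent n10 fail=7; on 'e' 7→0 → fail=0;  out {2}∪∅={2}
  n5('cacab'): parent n4 fail=2; on 'b' 2 → fail=10;  out ∅∪∅=∅
  n6('cacabe'): parent n5 fail=10; on 'e' 10 → fail=11;  out {0}∪{2}={0,2}

Run:
pos 0 'a': at 0
pos 1 'c': at 1
pos 2 'b': at 7 (via fail)
pos 3 'e': at 0 (via fail)
pos 4 'e': at 0
pos 5 'c': at 1
pos 6 'a': at 2
pos 7 'b': at 10
pos 8 'e': at 11  emit P2@[5:8]
pos 9 'e': at 0 (via fail)
pos 10 'e': at 0
pos 11 'c': at 1
pos 12 'a': at 2
pos 13 'c': at 3
pos 14 'a': at 4
pos 15 'b': at 5
pos 16 'e': at 6  emit P0@[11:16],P2@[13:16]
pos 17 'b': at 7 (via fail)
pos 18 'd': at 8
pos 19 'c': at 9  emit P1@[17:19]
pos 20 'c': at 1 (via fail)
pos 21 'c': at 1 (via fail)
pos 22 'c': at 1 (via fail)
pos 23 'a': at 2
pos 24 'b': at 10
pos 25 'c': at 1 (via fail)
pos 26 'a': at 2
pos 27 'b': at 10
pos 28 'e': at 11  emit P2@[25:28]
pos 29 'b': at 7 (via fail)
pos 30 'b': at 7 (via fail)
pos 31 'd': at 8
pos 32 'c': at 9  emit P1@[30:32]
pos 33 'c': at 1 (via fail)
pos 34 'a': at 2
pos 35 'c': at 3
pos 36 'a': at 4
pos 37 'b': at 5
pos 38 'e': at 6  emit P0@[33:38],P2@[35:38]
pos 39 'b': at 7 (via fail)
pos 40 'd': at 8
pos 41 'c': at 9  emit P1@[39:41]
pos 42 'b': at 7 (via fail)

Matches: [[8,2],[16,0],[16,2],[19,1],[28,2],[32,1],[38,0],[38,2],[41,1]]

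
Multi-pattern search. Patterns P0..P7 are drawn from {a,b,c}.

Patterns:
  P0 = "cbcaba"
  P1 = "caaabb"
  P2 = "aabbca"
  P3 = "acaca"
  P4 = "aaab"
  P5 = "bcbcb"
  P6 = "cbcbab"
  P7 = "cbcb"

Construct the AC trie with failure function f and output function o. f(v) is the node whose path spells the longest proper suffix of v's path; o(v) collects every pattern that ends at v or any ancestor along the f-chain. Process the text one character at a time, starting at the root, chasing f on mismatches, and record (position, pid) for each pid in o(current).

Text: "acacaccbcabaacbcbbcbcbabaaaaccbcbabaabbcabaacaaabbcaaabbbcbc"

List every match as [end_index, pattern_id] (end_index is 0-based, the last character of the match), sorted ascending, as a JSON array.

Construct AC machine:
Trie (insert patterns):
  0='ε' goto a→12 b→24 c→1
  1='c' goto a→7 b→2
  2='cb' goto c→3
  3='cbc' goto a→4 b→29
  4='cbca' goto b→5
  5='cbcab' goto a→6
  6='cbcaba' goto ·  ←P0
  7='ca' goto a→8
  8='caa' goto a→9
  9='caaa' goto b→10
  10='caaab' goto b→11
  11='caaabb' goto ·  ←P1
  12='a' goto a→13 c→18
  13='aa' goto a→22 b→14
  14='aab' goto b→15
  15='aabb' goto c→16
  16='aabbc' goto a→17
  17='aabbca' goto ·  ←P2
  18='ac' goto a→19
  19='aca' goto c→20
  20='acac' goto a→21
  21='acaca' goto ·  ←P3
  22='aaa' goto b→23
  23='aaab' goto ·  ←P4
  24='b' goto c→25
  25='bc' goto b→26
  26='bcb' goto c→27
  27='bcbc' goto b→28
  28='bcbcb' goto ·  ←P5
  29='cbcb' goto a→30  ←P7
  30='cbcba' goto b→31
  31='cbcbab' goto ·  ←P6

Failure links (BFS by depth):
  fail(1) 'c': from fail(0)=0 chase 'c': 0 ⇒ 0;  out=∅∪out(0)=∅
  fail(12) 'a': from fail(0)=0 chase 'a': 0 ⇒ 0;  out=∅∪out(0)=∅
  fail(24) 'b': from fail(0)=0 chase 'b': 0 ⇒ 0;  out=∅∪out(0)=∅
  fail(2) 'cb': from fail(1)=0 chase 'b': 0 ⇒ 24;  out=∅∪out(24)=∅
  fail(7) 'ca': from fail(1)=0 chase 'a': 0 ⇒ 12;  out=∅∪out(12)=∅
  fail(13) 'aa': from fail(12)=0 chase 'a': 0 ⇒ 12;  out=∅∪out(12)=∅
  fail(18) 'ac': from fail(12)=0 chase 'c': 0 ⇒ 1;  out=∅∪out(1)=∅
  fail(25) 'bc': from fail(24)=0 chase 'c': 0 ⇒ 1;  out=∅∪out(1)=∅
  fail(3) 'cbc': from fail(2)=24 chase 'c': 24 ⇒ 25;  out=∅∪out(25)=∅
  fail(8) 'caa': from fail(7)=12 chase 'a': 12 ⇒ 13;  out=∅∪out(13)=∅
  fail(14) 'aab': from fail(13)=12 chase 'b': 12→0 ⇒ 24;  out=∅∪out(24)=∅
  fail(19) 'aca': from fail(18)=1 chase 'a': 1 ⇒ 7;  out=∅∪out(7)=∅
  fail(22) 'aaa': from fail(13)=12 chase 'a': 12 ⇒ 13;  out=∅∪out(13)=∅
  fail(26) 'bcb': from fail(25)=1 chase 'b': 1 ⇒ 2;  out=∅∪out(2)=∅
  fail(4) 'cbca': from fail(3)=25 chase 'a': 25→1 ⇒ 7;  out=∅∪out(7)=∅
  fail(9) 'caaa': from fail(8)=13 chase 'a': 13 ⇒ 22;  out=∅∪out(22)=∅
  fail(15) 'aabb': from fail(14)=24 chase 'b': 24→0 ⇒ 24;  out=∅∪out(24)=∅
  fail(20) 'acac': from fail(19)=7 chase 'c': 7→12 ⇒ 18;  out=∅∪out(18)=∅
  fail(23) 'aaab': from fail(22)=13 chase 'b': 13 ⇒ 14;  out={4}∪out(14)={4}
  fail(27) 'bcbc': from fail(26)=2 chase 'c': 2 ⇒ 3;  out=∅∪out(3)=∅
  fail(29) 'cbcb': from fail(3)=25 chase 'b': 25 ⇒ 26;  out={7}∪out(26)={7}
  fail(5) 'cbcab': from fail(4)=7 chase 'b': 7→12→0 ⇒ 24;  out=∅∪out(24)=∅
  fail(10) 'caaab': from fail(9)=22 chase 'b': 22 ⇒ 23;  out=∅∪out(23)={4}
  fail(16) 'aabbc': from fail(15)=24 chase 'c': 24 ⇒ 25;  out=∅∪out(25)=∅
  fail(21) 'acaca': from fail(20)=18 chase 'a': 18 ⇒ 19;  out={3}∪out(19)={3}
  fail(28) 'bcbcb': from fail(27)=3 chase 'b': 3 ⇒ 29;  out={5}∪out(29)={5,7}
  fail(30) 'cbcba': from fail(29)=26 chase 'a': 26→2→24→0 ⇒ 12;  out=∅∪out(12)=∅
  fail(6) 'cbcaba': from fail(5)=24 chase 'a': 24→0 ⇒ 12;  out={0}∪out(12)={0}
  fail(11) 'caaabb': from fail(10)=23 chase 'b': 23→14 ⇒ 15;  out={1}∪out(15)={1}
  fail(17) 'aabbca': from fail(16)=25 chase 'a': 25→1 ⇒ 7;  out={2}∪out(7)={2}
  fail(31) 'cbcbab': from fail(30)=12 chase 'b': 12→0 ⇒ 24;  out={6}∪out(24)={6}

Scan:
i=0 'a': node 0→12
i=1 'c': node 12→18
i=2 'a': node 18→19
i=3 'c': node 19→20
i=4 'a': node 20→21  ** P3@[0:4]
i=5 'c': node 21→20 (via fail)
i=6 'c': node 20→1 (via fail)
i=7 'b': node 1→2
i=8 'c': node 2→3
i=9 'a': node 3→4
i=10 'b': node 4→5
i=11 'a': node 5→6  ** P0@[6:11]
i=12 'a': node 6→13 (via fail)
i=13 'c': node 13→18 (via fail)
i=14 'b': node 18→2 (via fail)
i=15 'c': node 2→3
i=16 'b': node 3→29  ** P7@[13:16]
i=17 'b': node 29→24 (via fail)
i=18 'c': node 24→25
i=19 'b': node 25→26
i=20 'c': node 26→27
i=21 'b': node 27→28  ** P5@[17:21],P7@[18:21]
i=22 'a': node 28→30 (via fail)
i=23 'b': node 30→31  ** P6@[18:23]
i=24 'a': node 31→12 (via fail)
i=25 'a': node 12→13
i=26 'a': node 13→22
i=27 'a': node 22→22 (via fail)
i=28 'c': node 22→18 (via fail)
i=29 'c': node 18→1 (via fail)
i=30 'b': node 1→2
i=31 'c': node 2→3
i=32 'b': node 3→29  ** P7@[29:32]
i=33 'a': node 29→30
i=34 'b': node 30→31  ** P6@[29:34]
i=35 'a': node 31→12 (via fail)
i=36 'a': node 12→13
i=37 'b': node 13→14
i=38 'b': node 14→15
i=39 'c': node 15→16
i=40 'a': node 16→17  ** P2@[35:40]
i=41 'b': node 17→24 (via fail)
i=42 'a': node 24→12 (via fail)
i=43 'a': node 12→13
i=44 'c': node 13→18 (via fail)
i=45 'a': node 18→19
i=46 'a': node 19→8 (via fail)
i=47 'a': node 8→9
i=48 'b': node 9→10  ** P4@[45:48]
i=49 'b': node 10→11  ** P1@[44:49]
i=50 'c': node 11→16 (via fail)
i=51 'a': node 16→17  ** P2@[46:51]
i=52 'a': node 17→8 (via fail)
i=53 'a': node 8→9
i=54 'b': node 9→10  ** P4@[51:54]
i=55 'b': node 10→11  ** P1@[50:55]
i=56 'b': node 11→24 (via fail)
i=57 'c': node 24→25
i=58 'b': node 25→26
i=59 'c': node 26→27

Result: [[4,3],[11,0],[16,7],[21,5],[21,7],[23,6],[32,7],[34,6],[40,2],[48,4],[49,1],[51,2],[54,4],[55,1]]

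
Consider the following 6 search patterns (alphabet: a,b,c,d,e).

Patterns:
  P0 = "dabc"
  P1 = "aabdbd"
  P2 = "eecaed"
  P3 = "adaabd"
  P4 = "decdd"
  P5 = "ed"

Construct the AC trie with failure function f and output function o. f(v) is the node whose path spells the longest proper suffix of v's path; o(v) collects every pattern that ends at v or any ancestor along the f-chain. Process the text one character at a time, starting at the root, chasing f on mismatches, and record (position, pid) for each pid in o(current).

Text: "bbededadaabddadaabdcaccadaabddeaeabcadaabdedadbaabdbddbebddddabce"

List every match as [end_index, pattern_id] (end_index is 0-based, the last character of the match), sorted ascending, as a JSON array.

Build automaton:
Trie (insert patterns):
  n0 'ε': a→5 d→1 e→11
  n1 'd': a→2 e→22
  n2 'da': b→3
  n3 'dab': c→4
  n4 'dabc': ·  [P0 ends]
  n5 'a': a→6 d→17
  n6 'aa': b→7
  n7 'aab': d→8
  n8 'aabd': b→9
  n9 'aabdb': d→10
  n10 'aabdbd': ·  [P1 ends]
  n11 'e': d→26 e→12
  n12 'ee': c→13
  n13 'eec': a→14
  n14 'eeca': e→15
  n15 'eecae': d→16
  n16 'eecaed': ·  [P2 ends]
  n17 'ad': a→18
  n18 'ada': a→19
  n19 'adaa': b→20
  n20 'adaab': d→21
  n21 'adaabd': ·  [P3 ends]
  n22 'de': c→23
  n23 'dec': d→24
  n24 'decd': d→25
  n25 'decdd': ·  [P4 ends]
  n26 'ed': ·  [P5 ends]

BFS fail/out derivation:
  fail(1) 'd': from fail(0)=0 chase 'd': 0 ⇒ 0;  out=∅∪out(0)=∅
  fail(5) 'a': from fail(0)=0 chase 'a': 0 ⇒ 0;  out=∅∪out(0)=∅
  fail(11) 'e': from fail(0)=0 chase 'e': 0 ⇒ 0;  out=∅∪out(0)=∅
  fail(2) 'da': from fail(1)=0 chase 'a': 0 ⇒ 5;  out=∅∪out(5)=∅
  fail(6) 'aa': from fail(5)=0 chase 'a': 0 ⇒ 5;  out=∅∪out(5)=∅
  fail(12) 'ee': from fail(11)=0 chase 'e': 0 ⇒ 11;  out=∅∪out(11)=∅
  fail(17) 'ad': from fail(5)=0 chase 'd': 0 ⇒ 1;  out=∅∪out(1)=∅
  fail(22) 'de': from fail(1)=0 chase 'e': 0 ⇒ 11;  out=∅∪out(11)=∅
  fail(26) 'ed': from fail(11)=0 chase 'd': 0 ⇒ 1;  out={5}∪out(1)={5}
  fail(3) 'dab': from fail(2)=5 chase 'b': 5→0 ⇒ 0;  out=∅∪out(0)=∅
  fail(7) 'aab': from fail(6)=5 chase 'b': 5→0 ⇒ 0;  out=∅∪out(0)=∅
  fail(13) 'eec': from fail(12)=11 chase 'c': 11→0 ⇒ 0;  out=∅∪out(0)=∅
  fail(18) 'ada': from fail(17)=1 chase 'a': 1 ⇒ 2;  out=∅∪out(2)=∅
  fail(23) 'dec': from fail(22)=11 chase 'c': 11→0 ⇒ 0;  out=∅∪out(0)=∅
  fail(4) 'dabc': from fail(3)=0 chase 'c': 0 ⇒ 0;  out={0}∪out(0)={0}
  fail(8) 'aabd': from fail(7)=0 chase 'd': 0 ⇒ 1;  out=∅∪out(1)=∅
  fail(14) 'eeca': from fail(13)=0 chase 'a': 0 ⇒ 5;  out=∅∪out(5)=∅
  fail(19) 'adaa': from fail(18)=2 chase 'a': 2→5 ⇒ 6;  out=∅∪out(6)=∅
  fail(24) 'decd': from fail(23)=0 chase 'd': 0 ⇒ 1;  out=∅∪out(1)=∅
  fail(9) 'aabdb': from fail(8)=1 chase 'b': 1→0 ⇒ 0;  out=∅∪out(0)=∅
  fail(15) 'eecae': from fail(14)=5 chase 'e': 5→0 ⇒ 11;  out=∅∪out(11)=∅
  fail(20) 'adaab': from fail(19)=6 chase 'b': 6 ⇒ 7;  out=∅∪out(7)=∅
  fail(25) 'decdd': from fail(24)=1 chase 'd': 1→0 ⇒ 1;  out={4}∪out(1)={4}
  fail(10) 'aabdbd': from fail(9)=0 chase 'd': 0 ⇒ 1;  out={1}∪out(1)={1}
  fail(16) 'eecaed': from fail(15)=11 chase 'd': 11 ⇒ 26;  out={2}∪out(26)={2,5}
  fail(21) 'adaabd': from fail(20)=7 chase 'd': 7 ⇒ 8;  out={3}∪out(8)={3}

Run:
[0] read 'b'  n0⇒n0
[1] read 'b'  n0⇒n0
[2] read 'e'  n0⇒n11
[3] read 'd'  n11⇒n26  → match P5@[2:3]
[4] read 'e'  n26⇒n22 ·f
[5] read 'd'  n22⇒n26 ·f  → match P5@[4:5]
[6] read 'a'  n26⇒n2 ·f
[7] read 'd'  n2⇒n17 ·f
[8] read 'a'  n17⇒n18
[9] read 'a'  n18⇒n19
[10] read 'b'  n19⇒n20
[11] read 'd'  n20⇒n21  → match P3@[6:11]
[12] read 'd'  n21⇒n1 ·f
[13] read 'a'  n1⇒n2
[14] read 'd'  n2⇒n17 ·f
[15] read 'a'  n17⇒n18
[16] read 'a'  n18⇒n19
[17] read 'b'  n19⇒n20
[18] read 'd'  n20⇒n21  → match P3@[13:18]
[19] read 'c'  n21⇒n0 ·f
[20] read 'a'  n0⇒n5
[21] read 'c'  n5⇒n0 ·f
[22] read 'c'  n0⇒n0
[23] read 'a'  n0⇒n5
[24] read 'd'  n5⇒n17
[25] read 'a'  n17⇒n18
[26] read 'a'  n18⇒n19
[27] read 'b'  n19⇒n20
[28] read 'd'  n20⇒n21  → match P3@[23:28]
[29] read 'd'  n21⇒n1 ·f
[30] read 'e'  n1⇒n22
[31] read 'a'  n22⇒n5 ·f
[32] read 'e'  n5⇒n11 ·f
[33] read 'a'  n11⇒n5 ·f
[34] read 'b'  n5⇒n0 ·f
[35] read 'c'  n0⇒n0
[36] read 'a'  n0⇒n5
[37] read 'd'  n5⇒n17
[38] read 'a'  n17⇒n18
[39] read 'a'  n18⇒n19
[40] read 'b'  n19⇒n20
[41] read 'd'  n20⇒n21  → match P3@[36:41]
[42] read 'e'  n21⇒n22 ·f
[43] read 'd'  n22⇒n26 ·f  → match P5@[42:43]
[44] read 'a'  n26⇒n2 ·f
[45] read 'd'  n2⇒n17 ·f
[46] read 'b'  n17⇒n0 ·f
[47] read 'a'  n0⇒n5
[48] read 'a'  n5⇒n6
[49] read 'b'  n6⇒n7
[50] read 'd'  n7⇒n8
[51] read 'b'  n8⇒n9
[52] read 'd'  n9⇒n10  → match P1@[47:52]
[53] read 'd'  n10⇒n1 ·f
[54] read 'b'  n1⇒n0 ·f
[55] read 'e'  n0⇒n11
[56] read 'b'  n11⇒n0 ·f
[57] read 'd'  n0⇒n1
[58] read 'd'  n1⇒n1 ·f
[59] read 'd'  n1⇒n1 ·f
[60] read 'd'  n1⇒n1 ·f
[61] read 'a'  n1⇒n2
[62] read 'b'  n2⇒n3
[63] read 'c'  n3⇒n4  → match P0@[60:63]
[64] read 'e'  n4⇒n11 ·f

Matches: [[3,5],[5,5],[11,3],[18,3],[28,3],[41,3],[43,5],[52,1],[63,0]]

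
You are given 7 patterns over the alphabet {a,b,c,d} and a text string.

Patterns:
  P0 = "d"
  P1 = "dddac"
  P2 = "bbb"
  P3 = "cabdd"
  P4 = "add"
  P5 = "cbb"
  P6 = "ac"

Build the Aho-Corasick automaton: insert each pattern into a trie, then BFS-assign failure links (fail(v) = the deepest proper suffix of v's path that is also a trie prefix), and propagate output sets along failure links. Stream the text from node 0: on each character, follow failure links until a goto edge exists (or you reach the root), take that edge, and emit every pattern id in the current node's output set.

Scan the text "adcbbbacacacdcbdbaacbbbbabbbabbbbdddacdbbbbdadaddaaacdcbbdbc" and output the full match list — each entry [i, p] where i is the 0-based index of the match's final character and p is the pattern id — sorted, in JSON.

Build automaton:
Trie nodes:
  n0 'ε': a→14 b→6 c→9 d→1
  n1 'd': d→2  ←P0
  n2 'dd': d→3
  n3 'ddd': a→4
  n4 'ddda': c→5
  n5 'dddac': ·  ←P1
  n6 'b': b→7
  n7 'bb': b→8
  n8 'bbb': ·  ←P2
  n9 'c': a→10 b→17
  n10 'ca': b→11
  n11 'cab': d→12
  n12 'cabd': d→13
  n13 'cabdd': ·  ←P3
  n14 'a': c→19 d→15
  n15 'ad': d→16
  n16 'add': ·  ←P4
  n17 'cb': b→18
  n18 'cbb': ·  ←P5
  n19 'ac': ·  ←P6

Failure links (BFS by depth):
  n1('d'): parent n0 fail=0; on 'd' 0 → fail=0;  out {0}∪∅={0}
  n6('b'): parent n0 fail=0; on 'b' 0 → fail=0;  out ∅∪∅=∅
  n9('c'): parent n0 fail=0; on 'c' 0 → fail=0;  out ∅∪∅=∅
  n14('a'): parent n0 fail=0; on 'a' 0 → fail=0;  out ∅∪∅=∅
  n2('dd'): parent n1 fail=0; on 'd' 0 → fail=1;  out ∅∪{0}={0}
  n7('bb'): parent n6 fail=0; on 'b' 0 → fail=6;  out ∅∪∅=∅
  n10('ca'): parent n9 fail=0; on 'a' 0 → fail=14;  out ∅∪∅=∅
  n15('ad'): parent n14 fail=0; on 'd' 0 → fail=1;  out ∅∪{0}={0}
  n17('cb'): parent n9 fail=0; on 'b' 0 → fail=6;  out ∅∪∅=∅
  n19('ac'): parent n14 fail=0; on 'c' 0 → fail=9;  out {6}∪∅={6}
  n3('ddd'): parent n2 fail=1; on 'd' 1 → fail=2;  out ∅∪{0}={0}
  n8('bbb'): parent n7 fail=6; on 'b' 6 → fail=7;  out {2}∪∅={2}
  n11('cab'): parent n10 fail=14; on 'b' 14→0 → fail=6;  out ∅∪∅=∅
  n16('add'): parent n15 fail=1; on 'd' 1 → fail=2;  out {4}∪{0}={0,4}
  n18('cbb'): parent n17 fail=6; on 'b' 6 → fail=7;  out {5}∪∅={5}
  n4('ddda'): parent n3 fail=2; on 'a' 2→1→0 → fail=14;  out ∅∪∅=∅
  n12('cabd'): parent n11 fail=6; on 'd' 6→0 → fail=1;  out ∅∪{0}={0}
  n5('dddac'): parent n4 fail=14; on 'c' 14 → fail=19;  out {1}∪{6}={1,6}
  n13('cabdd'): parent n12 fail=1; on 'd' 1 → fail=2;  out {3}∪{0}={0,3}

Run:
pos 0 'a': at 14
pos 1 'd': at 15  emit P0@[1:1]
pos 2 'c': at 9 (via fail)
pos 3 'b': at 17
pos 4 'b': at 18  emit P5@[2:4]
pos 5 'b': at 8 (via fail)  emit P2@[3:5]
pos 6 'a': at 14 (via fail)
pos 7 'c': at 19  emit P6@[6:7]
pos 8 'a': at 10 (via fail)
pos 9 'c': at 19 (via fail)  emit P6@[8:9]
pos 10 'a': at 10 (via fail)
pos 11 'c': at 19 (via fail)  emit P6@[10:11]
pos 12 'd': at 1 (via fail)  emit P0@[12:12]
pos 13 'c': at 9 (via fail)
pos 14 'b': at 17
pos 15 'd': at 1 (via fail)  emit P0@[15:15]
pos 16 'b': at 6 (via fail)
pos 17 'a': at 14 (via fail)
pos 18 'a': at 14 (via fail)
pos 19 'c': at 19  emit P6@[18:19]
pos 20 'b': at 17 (via fail)
pos 21 'b': at 18  emit P5@[19:21]
pos 22 'b': at 8 (via fail)  emit P2@[20:22]
pos 23 'b': at 8 (via fail)  emit P2@[21:23]
pos 24 'a': at 14 (via fail)
pos 25 'b': at 6 (via fail)
pos 26 'b': at 7
pos 27 'b': at 8  emit P2@[25:27]
pos 28 'a': at 14 (via fail)
pos 29 'b': at 6 (via fail)
pos 30 'b': at 7
pos 31 'b': at 8  emit P2@[29:31]
pos 32 'b': at 8 (via fail)  emit P2@[30:32]
pos 33 'd': at 1 (via fail)  emit P0@[33:33]
pos 34 'd': at 2  emit P0@[34:34]
pos 35 'd': at 3  emit P0@[35:35]
pos 36 'a': at 4
pos 37 'c': at 5  emit P1@[33:37],P6@[36:37]
pos 38 'd': at 1 (via fail)  emit P0@[38:38]
pos 39 'b': at 6 (via fail)
pos 40 'b': at 7
pos 41 'b': at 8  emit P2@[39:41]
pos 42 'b': at 8 (via fail)  emit P2@[40:42]
pos 43 'd': at 1 (via fail)  emit P0@[43:43]
pos 44 'a': at 14 (via fail)
pos 45 'd': at 15  emit P0@[45:45]
pos 46 'a': at 14 (via fail)
pos 47 'd': at 15  emit P0@[47:47]
pos 48 'd': at 16  emit P0@[48:48],P4@[46:48]
pos 49 'a': at 14 (via fail)
pos 50 'a': at 14 (via fail)
pos 51 'a': at 14 (via fail)
pos 52 'c': at 19  emit P6@[51:52]
pos 53 'd': at 1 (via fail)  emit P0@[53:53]
pos 54 'c': at 9 (via fail)
pos 55 'b': at 17
pos 56 'b': at 18  emit P5@[54:56]
pos 57 'd': at 1 (via fail)  emit P0@[57:57]
pos 58 'b': at 6 (via fail)
pos 59 'c': at 9 (via fail)

Matches: [[1,0],[4,5],[5,2],[7,6],[9,6],[11,6],[12,0],[15,0],[19,6],[21,5],[22,2],[23,2],[27,2],[31,2],[32,2],[33,0],[34,0],[35,0],[37,1],[37,6],[38,0],[41,2],[42,2],[43,0],[45,0],[47,0],[48,0],[48,4],[52,6],[53,0],[56,5],[57,0]]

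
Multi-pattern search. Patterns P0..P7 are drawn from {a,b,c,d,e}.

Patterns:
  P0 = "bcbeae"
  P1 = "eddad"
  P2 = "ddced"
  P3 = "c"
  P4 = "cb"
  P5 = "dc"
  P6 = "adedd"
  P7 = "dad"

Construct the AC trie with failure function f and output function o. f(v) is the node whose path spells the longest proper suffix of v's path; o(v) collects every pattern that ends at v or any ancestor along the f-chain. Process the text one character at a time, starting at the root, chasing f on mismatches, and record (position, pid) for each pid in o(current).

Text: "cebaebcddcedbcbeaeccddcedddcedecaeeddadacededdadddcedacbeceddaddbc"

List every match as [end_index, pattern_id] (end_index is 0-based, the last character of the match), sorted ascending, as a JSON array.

Build:
Trie nodes:
  0='ε' goto a→20 b→1 c→17 d→12 e→7
  1='b' goto c→2
  2='bc' goto b→3
  3='bcb' goto e→4
  4='bcbe' goto a→5
  5='bcbea' goto e→6
  6='bcbeae' goto ·  ←P0
  7='e' goto d→8
  8='ed' goto d→9
  9='edd' goto a→10
  10='edda' goto d→11
  11='eddad' goto ·  ←P1
  12='d' goto a→25 c→19 d→13
  13='dd' goto c→14
  14='ddc' goto e→15
  15='ddce' goto d→16
  16='ddced' goto ·  ←P2
  17='c' goto b→18  ←P3
  18='cb' goto ·  ←P4
  19='dc' goto ·  ←P5
  20='a' goto d→21
  21='ad' goto e→22
  22='ade' goto d→23
  23='aded' goto d→24
  24='adedd' goto ·  ←P6
  25='da' goto d→26
  26='dad' goto ·  ←P7

Failure links (BFS by depth):
  n1('b'): parent n0 fail=0; on 'b' 0 → fail=0;  out ∅∪∅=∅
  n7('e'): parent n0 fail=0; on 'e' 0 → fail=0;  out ∅∪∅=∅
  n12('d'): parent n0 fail=0; on 'd' 0 → fail=0;  out ∅∪∅=∅
  n17('c'): parent n0 fail=0; on 'c' 0 → fail=0;  out {3}∪∅={3}
  n20('a'): parent n0 fail=0; on 'a' 0 → fail=0;  out ∅∪∅=∅
  n2('bc'): parent n1 fail=0; on 'c' 0 → fail=17;  out ∅∪{3}={3}
  n8('ed'): parent n7 fail=0; on 'd' 0 → fail=12;  out ∅∪∅=∅
  n13('dd'): parent n12 fail=0; on 'd' 0 → fail=12;  out ∅∪∅=∅
  n18('cb'): parent n17 fail=0; on 'b' 0 → fail=1;  out {4}∪∅={4}
  n19('dc'): parent n12 fail=0; on 'c' 0 → fail=17;  out {5}∪{3}={3,5}
  n21('ad'): parent n20 fail=0; on 'd' 0 → fail=12;  out ∅∪∅=∅
  n25('da'): parent n12 fail=0; on 'a' 0 → fail=20;  out ∅∪∅=∅
  n3('bcb'): parent n2 fail=17; on 'b' 17 → fail=18;  out ∅∪{4}={4}
  n9('edd'): parent n8 fail=12; on 'd' 12 → fail=13;  out ∅∪∅=∅
  n14('ddc'): parent n13 fail=12; on 'c' 12 → fail=19;  out ∅∪{3,5}={3,5}
  n22('ade'): parent n21 fail=12; on 'e' 12→0 → fail=7;  out ∅∪∅=∅
  n26('dad'): parent n25 fail=20; on 'd' 20 → fail=21;  out {7}∪∅={7}
  n4('bcbe'): parent n3 fail=18; on 'e' 18→1→0 → fail=7;  out ∅∪∅=∅
  n10('edda'): parent n9 fail=13; on 'a' 13→12 → fail=25;  out ∅∪∅=∅
  n15('ddce'): parent n14 fail=19; on 'e' 19→17→0 → fail=7;  out ∅∪∅=∅
  n23('aded'): parent n22 fail=7; on 'd' 7 → fail=8;  out ∅∪∅=∅
  n5('bcbea'): parent n4 fail=7; on 'a' 7→0 → fail=20;  out ∅∪∅=∅
  n11('eddad'): parent n10 fail=25; on 'd' 25 → fail=26;  out {1}∪{7}={1,7}
  n16('ddced'): parent n15 fail=7; on 'd' 7 → fail=8;  out {2}∪∅={2}
  n24('adedd'): parent n23 fail=8; on 'd' 8 → fail=9;  out {6}∪∅={6}
  n6('bcbeae'): parent n5 fail=20; on 'e' 20→0 → fail=7;  out {0}∪∅={0}

Run:
i=0 'c': node 0→17  ** P3@[0:0]
i=1 'e': node 17→7 (fail-walked)
i=2 'b': node 7→1 (fail-walked)
i=3 'a': node 1→20 (fail-walked)
i=4 'e': node 20→7 (fail-walked)
i=5 'b': node 7→1 (fail-walked)
i=6 'c': node 1→2  ** P3@[6:6]
i=7 'd': node 2→12 (fail-walked)
i=8 'd': node 12→13
i=9 'c': node 13→14  ** P3@[9:9],P5@[8:9]
i=10 'e': node 14→15
i=11 'd': node 15→16  ** P2@[7:11]
i=12 'b': node 16→1 (fail-walked)
i=13 'c': node 1→2  ** P3@[13:13]
i=14 'b': node 2→3  ** P4@[13:14]
i=15 'e': node 3→4
i=16 'a': node 4→5
i=17 'e': node 5→6  ** P0@[12:17]
i=18 'c': node 6→17 (fail-walked)  ** P3@[18:18]
i=19 'c': node 17→17 (fail-walked)  ** P3@[19:19]
i=20 'd': node 17→12 (fail-walked)
i=21 'd': node 12→13
i=22 'c': node 13→14  ** P3@[22:22],P5@[21:22]
i=23 'e': node 14→15
i=24 'd': node 15→16  ** P2@[20:24]
i=25 'd': node 16→9 (fail-walked)
i=26 'd': node 9→13 (fail-walked)
i=27 'c': node 13→14  ** P3@[27:27],P5@[26:27]
i=28 'e': node 14→15
i=29 'd': node 15→16  ** P2@[25:29]
i=30 'e': node 16→7 (fail-walked)
i=31 'c': node 7→17 (fail-walked)  ** P3@[31:31]
i=32 'a': node 17→20 (fail-walked)
i=33 'e': node 20→7 (fail-walked)
i=34 'e': node 7→7 (fail-walked)
i=35 'd': node 7→8
i=36 'd': node 8→9
i=37 'a': node 9→10
i=38 'd': node 10→11  ** P1@[34:38],P7@[36:38]
i=39 'a': node 11→25 (fail-walked)
i=40 'c': node 25→17 (fail-walked)  ** P3@[40:40]
i=41 'e': node 17→7 (fail-walked)
i=42 'd': node 7→8
i=43 'e': node 8→7 (fail-walked)
i=44 'd': node 7→8
i=45 'd': node 8→9
i=46 'a': node 9→10
i=47 'd': node 10→11  ** P1@[43:47],P7@[45:47]
i=48 'd': node 11→13 (fail-walked)
i=49 'd': node 13→13 (fail-walked)
i=50 'c': node 13→14  ** P3@[50:50],P5@[49:50]
i=51 'e': node 14→15
i=52 'd': node 15→16  ** P2@[48:52]
i=53 'a': node 16→25 (fail-walked)
i=54 'c': node 25→17 (fail-walked)  ** P3@[54:54]
i=55 'b': node 17→18  ** P4@[54:55]
i=56 'e': node 18→7 (fail-walked)
i=57 'c': node 7→17 (fail-walked)  ** P3@[57:57]
i=58 'e': node 17→7 (fail-walked)
i=59 'd': node 7→8
i=60 'd': node 8→9
i=61 'a': node 9→10
i=62 'd': node 10→11  ** P1@[58:62],P7@[60:62]
i=63 'd': node 11→13 (fail-walked)
i=64 'b': node 13→1 (fail-walked)
i=65 'c': node 1→2  ** P3@[65:65]

All matches (sorted): [[0,3],[6,3],[9,3],[9,5],[11,2],[13,3],[14,4],[17,0],[18,3],[19,3],[22,3],[22,5],[24,2],[27,3],[27,5],[29,2],[31,3],[38,1],[38,7],[40,3],[47,1],[47,7],[50,3],[50,5],[52,2],[54,3],[55,4],[57,3],[62,1],[62,7],[65,3]]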